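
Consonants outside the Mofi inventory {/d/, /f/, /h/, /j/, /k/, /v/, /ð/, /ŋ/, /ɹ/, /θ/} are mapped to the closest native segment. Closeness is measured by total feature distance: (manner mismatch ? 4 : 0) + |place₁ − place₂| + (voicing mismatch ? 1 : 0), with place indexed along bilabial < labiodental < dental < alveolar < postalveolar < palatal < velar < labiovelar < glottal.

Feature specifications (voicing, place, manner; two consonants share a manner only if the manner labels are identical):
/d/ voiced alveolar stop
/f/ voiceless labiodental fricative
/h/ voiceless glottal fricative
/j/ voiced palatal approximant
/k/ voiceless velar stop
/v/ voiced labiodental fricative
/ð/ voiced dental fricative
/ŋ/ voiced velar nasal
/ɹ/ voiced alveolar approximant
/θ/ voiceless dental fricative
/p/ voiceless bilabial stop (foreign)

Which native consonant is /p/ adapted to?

/d/ is closest: same manner (stop), place distance 3 (bilabial→alveolar), voicing differs (+1); total 4. Next closest is /f/ at distance 5.

d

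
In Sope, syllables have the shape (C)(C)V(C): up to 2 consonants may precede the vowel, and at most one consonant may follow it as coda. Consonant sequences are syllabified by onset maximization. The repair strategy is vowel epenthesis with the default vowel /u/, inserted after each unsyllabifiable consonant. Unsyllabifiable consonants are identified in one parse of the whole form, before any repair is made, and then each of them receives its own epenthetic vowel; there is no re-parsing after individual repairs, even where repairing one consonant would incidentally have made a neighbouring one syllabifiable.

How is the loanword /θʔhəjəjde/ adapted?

θuʔhəjəjde

Syllabifying with onset maximization leaves /θ/ stranded (at most one coda consonant is licensed; onsets may contain at most 2 consonants).
Epenthesis after each stranded consonant: /θ/ → /θu/.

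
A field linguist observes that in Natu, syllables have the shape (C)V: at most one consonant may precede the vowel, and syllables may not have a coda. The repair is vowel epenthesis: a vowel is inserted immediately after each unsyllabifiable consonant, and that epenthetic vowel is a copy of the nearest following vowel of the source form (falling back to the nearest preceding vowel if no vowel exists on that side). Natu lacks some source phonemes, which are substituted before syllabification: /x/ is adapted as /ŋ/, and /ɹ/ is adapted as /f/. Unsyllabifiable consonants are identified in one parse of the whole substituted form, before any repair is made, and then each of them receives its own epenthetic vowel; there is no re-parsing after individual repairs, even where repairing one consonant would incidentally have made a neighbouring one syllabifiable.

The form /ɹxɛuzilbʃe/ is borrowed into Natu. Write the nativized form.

Substitution: /ɹ/ → /f/, /x/ → /ŋ/, giving /fŋɛuzilbʃe/.
Syllabifying with onset maximization leaves /f/, /l/, /b/ stranded (no codas are permitted; onsets are limited to one consonant).
Epenthesis after each stranded consonant: /f/ → /fɛ/, /l/ → /le/, /b/ → /be/.

fɛŋɛuzilebeʃe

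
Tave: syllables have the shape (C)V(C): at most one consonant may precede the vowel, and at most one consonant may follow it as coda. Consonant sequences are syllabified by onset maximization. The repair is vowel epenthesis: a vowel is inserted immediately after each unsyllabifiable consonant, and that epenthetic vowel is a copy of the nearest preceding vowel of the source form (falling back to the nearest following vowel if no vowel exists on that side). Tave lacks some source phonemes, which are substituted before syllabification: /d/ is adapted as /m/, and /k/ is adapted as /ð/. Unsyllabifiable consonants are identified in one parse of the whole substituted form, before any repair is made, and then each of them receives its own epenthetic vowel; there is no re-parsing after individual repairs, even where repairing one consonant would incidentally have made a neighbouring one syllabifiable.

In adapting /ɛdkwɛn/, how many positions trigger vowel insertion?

After substitution the input is /ɛmðwɛn/.
The unsyllabifiable consonants are /ð/; each receives one epenthetic vowel.

1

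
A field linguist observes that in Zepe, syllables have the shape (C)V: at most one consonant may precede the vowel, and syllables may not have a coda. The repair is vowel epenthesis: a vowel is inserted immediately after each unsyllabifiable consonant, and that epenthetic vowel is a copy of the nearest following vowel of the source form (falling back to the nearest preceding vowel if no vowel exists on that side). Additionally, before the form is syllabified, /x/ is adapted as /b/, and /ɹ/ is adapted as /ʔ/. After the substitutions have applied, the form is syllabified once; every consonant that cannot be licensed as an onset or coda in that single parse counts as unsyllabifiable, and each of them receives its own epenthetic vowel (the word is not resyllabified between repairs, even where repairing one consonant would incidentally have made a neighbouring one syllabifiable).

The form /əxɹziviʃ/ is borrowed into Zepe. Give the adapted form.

Substitution: /x/ → /b/, /ɹ/ → /ʔ/, giving /əbʔziviʃ/.
Syllabifying with onset maximization leaves /b/, /ʔ/, /ʃ/ stranded (no codas are permitted; onsets are limited to one consonant).
Each unlicensed consonant becomes the onset of a new syllable: /b/ → /bi/, /ʔ/ → /ʔi/, /ʃ/ → /ʃi/.

əbiʔiziviʃi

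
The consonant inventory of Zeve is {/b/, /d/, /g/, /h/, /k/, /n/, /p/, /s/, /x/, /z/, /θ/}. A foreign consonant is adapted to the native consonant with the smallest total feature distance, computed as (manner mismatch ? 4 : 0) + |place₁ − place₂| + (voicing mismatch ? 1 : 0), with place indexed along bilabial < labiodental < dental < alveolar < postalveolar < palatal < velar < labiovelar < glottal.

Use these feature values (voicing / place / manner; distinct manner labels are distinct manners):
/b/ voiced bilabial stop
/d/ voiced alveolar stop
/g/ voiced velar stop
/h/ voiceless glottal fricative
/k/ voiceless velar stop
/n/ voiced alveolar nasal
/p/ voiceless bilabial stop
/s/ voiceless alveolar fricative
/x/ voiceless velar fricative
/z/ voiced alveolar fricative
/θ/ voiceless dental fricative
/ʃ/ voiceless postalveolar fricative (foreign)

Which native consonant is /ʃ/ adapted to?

s

/s/ is closest: same manner (fricative), place distance 1 (postalveolar→alveolar), same voicing; total 1. Next closest is /x/ at distance 2.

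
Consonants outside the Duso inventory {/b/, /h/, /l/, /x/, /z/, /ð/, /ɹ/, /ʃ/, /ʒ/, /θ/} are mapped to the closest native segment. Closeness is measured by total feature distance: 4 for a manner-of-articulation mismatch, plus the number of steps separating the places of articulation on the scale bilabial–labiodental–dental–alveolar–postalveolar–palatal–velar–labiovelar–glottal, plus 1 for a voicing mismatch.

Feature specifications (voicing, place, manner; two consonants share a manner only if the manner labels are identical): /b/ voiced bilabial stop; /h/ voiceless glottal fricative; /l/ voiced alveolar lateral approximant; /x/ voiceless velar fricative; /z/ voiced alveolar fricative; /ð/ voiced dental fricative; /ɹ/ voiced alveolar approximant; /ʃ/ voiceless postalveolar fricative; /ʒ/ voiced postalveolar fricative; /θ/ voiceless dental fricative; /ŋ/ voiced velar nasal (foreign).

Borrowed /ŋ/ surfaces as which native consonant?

/x/ is closest: manner differs (nasal→fricative, +4), place distance 0 (velar→velar), voicing differs (+1); total 5. Next closest is /ʒ/ at distance 6.

x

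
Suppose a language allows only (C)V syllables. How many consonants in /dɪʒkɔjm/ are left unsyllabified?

Under (C)V, the unsyllabifiable consonants are /ʒ/, /j/, /m/ (no codas are permitted; onsets are limited to one consonant).

3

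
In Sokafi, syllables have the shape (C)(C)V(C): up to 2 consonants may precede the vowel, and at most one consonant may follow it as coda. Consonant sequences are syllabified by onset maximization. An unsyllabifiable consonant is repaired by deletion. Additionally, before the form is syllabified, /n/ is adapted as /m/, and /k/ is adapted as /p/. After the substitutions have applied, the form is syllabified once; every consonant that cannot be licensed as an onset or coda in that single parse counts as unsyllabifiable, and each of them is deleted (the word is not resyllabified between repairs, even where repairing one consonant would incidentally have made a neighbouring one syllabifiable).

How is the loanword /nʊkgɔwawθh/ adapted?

mʊpgɔwaw

Substitution: /n/ → /m/, /k/ → /p/, giving /mʊpgɔwawθh/.
The consonants /θ/, /h/ cannot be parsed into a legal (C)(C)V(C) syllable (at most one coda consonant is licensed; onsets may contain at most 2 consonants).
Deletion applies to /θ/, /h/.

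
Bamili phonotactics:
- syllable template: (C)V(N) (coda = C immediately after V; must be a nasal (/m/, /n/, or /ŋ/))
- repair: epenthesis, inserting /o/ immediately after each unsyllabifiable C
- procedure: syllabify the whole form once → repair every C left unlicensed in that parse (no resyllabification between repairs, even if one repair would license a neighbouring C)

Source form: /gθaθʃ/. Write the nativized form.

goθaθoʃo

The consonants /g/, /θ/, /ʃ/ cannot be parsed into a legal (C)V(N) syllable (only a nasal (/m/, /n/, or /ŋ/) is licensed in coda position; onsets are limited to one consonant).
Each unlicensed consonant becomes the onset of a new syllable: /g/ → /go/, /θ/ → /θo/, /ʃ/ → /ʃo/.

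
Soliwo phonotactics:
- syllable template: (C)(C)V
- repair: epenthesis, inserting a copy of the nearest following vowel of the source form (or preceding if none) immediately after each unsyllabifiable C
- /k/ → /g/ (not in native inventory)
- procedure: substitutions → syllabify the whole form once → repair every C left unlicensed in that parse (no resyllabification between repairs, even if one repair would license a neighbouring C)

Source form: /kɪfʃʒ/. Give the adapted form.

gɪfɪʃɪʒɪ

Substitution: /k/ → /g/, giving /gɪfʃʒ/.
Syllabifying with onset maximization leaves /f/, /ʃ/, /ʒ/ stranded (no codas are permitted; onsets may contain at most 2 consonants).
Epenthesis after each stranded consonant: /f/ → /fɪ/, /ʃ/ → /ʃɪ/, /ʒ/ → /ʒɪ/.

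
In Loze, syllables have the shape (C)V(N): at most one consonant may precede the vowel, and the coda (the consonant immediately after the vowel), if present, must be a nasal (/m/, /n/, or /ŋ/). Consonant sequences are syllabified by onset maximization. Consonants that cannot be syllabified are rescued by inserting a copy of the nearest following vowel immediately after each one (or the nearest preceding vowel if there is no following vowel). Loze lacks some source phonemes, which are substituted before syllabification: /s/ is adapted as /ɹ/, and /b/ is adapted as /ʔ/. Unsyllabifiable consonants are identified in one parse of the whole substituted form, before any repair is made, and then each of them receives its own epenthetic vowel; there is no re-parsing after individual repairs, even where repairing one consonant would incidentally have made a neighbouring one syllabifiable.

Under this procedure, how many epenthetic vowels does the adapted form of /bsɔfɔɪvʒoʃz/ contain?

After substitution the input is /ʔɹɔfɔɪvʒoʃz/.
The unsyllabifiable consonants are /ʔ/, /v/, /ʃ/, /z/; each receives one epenthetic vowel.

4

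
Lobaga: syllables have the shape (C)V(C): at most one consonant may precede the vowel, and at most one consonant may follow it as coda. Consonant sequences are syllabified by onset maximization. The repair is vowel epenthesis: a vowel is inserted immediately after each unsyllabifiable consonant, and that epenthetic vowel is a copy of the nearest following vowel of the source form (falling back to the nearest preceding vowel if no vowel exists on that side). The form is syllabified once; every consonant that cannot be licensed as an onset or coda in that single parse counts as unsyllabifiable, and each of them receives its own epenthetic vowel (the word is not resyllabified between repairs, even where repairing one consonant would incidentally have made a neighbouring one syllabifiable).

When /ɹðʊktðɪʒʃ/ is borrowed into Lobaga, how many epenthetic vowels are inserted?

3

The unsyllabifiable consonants are /ɹ/, /t/, /ʃ/; each receives one epenthetic vowel.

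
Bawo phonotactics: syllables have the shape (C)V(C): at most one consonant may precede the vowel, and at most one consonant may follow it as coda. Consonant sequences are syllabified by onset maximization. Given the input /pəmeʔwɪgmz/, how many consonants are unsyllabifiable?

Syllabifying with onset maximization leaves /m/, /z/ stranded (at most one coda consonant is licensed; onsets are limited to one consonant).

2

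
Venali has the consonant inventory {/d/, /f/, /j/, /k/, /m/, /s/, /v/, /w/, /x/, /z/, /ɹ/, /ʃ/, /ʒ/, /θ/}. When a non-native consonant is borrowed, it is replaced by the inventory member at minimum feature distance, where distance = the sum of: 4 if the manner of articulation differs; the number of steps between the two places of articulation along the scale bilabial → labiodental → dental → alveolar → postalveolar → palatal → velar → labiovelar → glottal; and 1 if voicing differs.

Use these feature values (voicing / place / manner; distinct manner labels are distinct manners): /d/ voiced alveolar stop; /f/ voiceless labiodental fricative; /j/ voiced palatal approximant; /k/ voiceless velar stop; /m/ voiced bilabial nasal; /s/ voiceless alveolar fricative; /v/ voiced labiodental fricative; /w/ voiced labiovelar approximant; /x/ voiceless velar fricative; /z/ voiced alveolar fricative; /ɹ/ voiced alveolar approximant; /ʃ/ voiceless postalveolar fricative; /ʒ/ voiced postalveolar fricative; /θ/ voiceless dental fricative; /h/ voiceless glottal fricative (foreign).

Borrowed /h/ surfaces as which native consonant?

/x/ is closest: same manner (fricative), place distance 2 (glottal→velar), same voicing; total 2. Next closest is /ʃ/ at distance 4.

x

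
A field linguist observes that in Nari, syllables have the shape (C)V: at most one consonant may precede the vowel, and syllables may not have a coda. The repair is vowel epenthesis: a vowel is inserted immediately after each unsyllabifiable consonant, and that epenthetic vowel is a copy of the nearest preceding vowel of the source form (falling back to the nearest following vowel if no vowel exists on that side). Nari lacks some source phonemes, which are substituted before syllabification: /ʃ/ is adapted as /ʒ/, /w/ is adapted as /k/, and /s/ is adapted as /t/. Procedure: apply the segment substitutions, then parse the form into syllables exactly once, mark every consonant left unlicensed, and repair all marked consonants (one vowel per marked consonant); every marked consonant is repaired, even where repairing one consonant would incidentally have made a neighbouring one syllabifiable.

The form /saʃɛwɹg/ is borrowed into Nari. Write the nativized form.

Substitution: /s/ → /t/, /ʃ/ → /ʒ/, /w/ → /k/, giving /taʒɛkɹg/.
Syllabifying with onset maximization leaves /k/, /ɹ/, /g/ stranded (no codas are permitted; onsets are limited to one consonant).
Epenthesis after each stranded consonant: /k/ → /kɛ/, /ɹ/ → /ɹɛ/, /g/ → /gɛ/.

taʒɛkɛɹɛgɛ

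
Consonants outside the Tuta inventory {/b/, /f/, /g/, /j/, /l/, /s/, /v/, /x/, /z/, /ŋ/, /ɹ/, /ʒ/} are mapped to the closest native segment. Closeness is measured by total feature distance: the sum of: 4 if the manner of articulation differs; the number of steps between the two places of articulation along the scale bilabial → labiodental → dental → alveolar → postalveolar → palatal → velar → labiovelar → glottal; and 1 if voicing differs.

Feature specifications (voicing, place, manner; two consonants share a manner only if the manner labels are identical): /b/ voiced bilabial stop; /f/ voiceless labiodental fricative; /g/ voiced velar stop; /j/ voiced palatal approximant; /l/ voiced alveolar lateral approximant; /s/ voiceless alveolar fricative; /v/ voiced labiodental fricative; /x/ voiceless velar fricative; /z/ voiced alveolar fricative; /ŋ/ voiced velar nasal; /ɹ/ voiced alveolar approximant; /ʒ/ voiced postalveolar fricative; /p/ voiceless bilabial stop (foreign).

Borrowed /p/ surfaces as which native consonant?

/b/ is closest: same manner (stop), place distance 0 (bilabial→bilabial), voicing differs (+1); total 1. Next closest is /f/ at distance 5.

b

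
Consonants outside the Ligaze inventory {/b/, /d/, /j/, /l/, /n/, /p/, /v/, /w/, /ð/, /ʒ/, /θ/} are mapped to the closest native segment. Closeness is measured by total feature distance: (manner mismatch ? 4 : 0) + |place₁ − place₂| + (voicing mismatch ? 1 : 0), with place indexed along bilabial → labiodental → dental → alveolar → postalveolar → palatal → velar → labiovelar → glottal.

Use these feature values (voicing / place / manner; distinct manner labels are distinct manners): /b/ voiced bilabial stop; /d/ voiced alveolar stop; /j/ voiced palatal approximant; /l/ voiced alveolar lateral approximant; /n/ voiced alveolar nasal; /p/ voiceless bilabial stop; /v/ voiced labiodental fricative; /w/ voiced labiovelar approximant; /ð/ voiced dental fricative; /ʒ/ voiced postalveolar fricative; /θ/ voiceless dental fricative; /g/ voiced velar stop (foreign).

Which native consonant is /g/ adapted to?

/d/ is closest: same manner (stop), place distance 3 (velar→alveolar), same voicing; total 3. Next closest is /j/ at distance 5.

d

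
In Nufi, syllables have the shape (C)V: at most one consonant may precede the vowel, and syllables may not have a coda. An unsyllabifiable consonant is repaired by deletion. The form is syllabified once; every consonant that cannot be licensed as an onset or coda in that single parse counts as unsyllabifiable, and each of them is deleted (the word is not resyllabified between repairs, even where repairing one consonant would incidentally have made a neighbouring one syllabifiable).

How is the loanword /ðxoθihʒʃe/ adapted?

Syllabifying with onset maximization leaves /ð/, /h/, /ʒ/ stranded (no codas are permitted; onsets are limited to one consonant).
Deleting the stranded consonants removes /ð/, /h/, /ʒ/.

xoθiʃe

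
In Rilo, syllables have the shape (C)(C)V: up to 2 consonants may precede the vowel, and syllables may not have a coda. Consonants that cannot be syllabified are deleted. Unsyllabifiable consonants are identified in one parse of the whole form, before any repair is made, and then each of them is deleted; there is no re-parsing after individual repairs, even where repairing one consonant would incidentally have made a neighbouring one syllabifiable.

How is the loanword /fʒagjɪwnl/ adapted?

fʒagjɪ

Under (C)(C)V, the unsyllabifiable consonants are /w/, /n/, /l/ (no codas are permitted; onsets may contain at most 2 consonants).
Deleting the stranded consonants removes /w/, /n/, /l/.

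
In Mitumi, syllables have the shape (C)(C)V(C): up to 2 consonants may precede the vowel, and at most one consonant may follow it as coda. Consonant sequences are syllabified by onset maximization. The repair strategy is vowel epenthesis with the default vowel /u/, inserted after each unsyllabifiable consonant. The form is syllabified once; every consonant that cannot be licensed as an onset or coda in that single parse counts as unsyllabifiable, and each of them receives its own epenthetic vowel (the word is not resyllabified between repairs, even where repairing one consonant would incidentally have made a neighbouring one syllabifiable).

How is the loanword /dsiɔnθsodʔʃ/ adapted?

Syllabifying with onset maximization leaves /ʔ/, /ʃ/ stranded (at most one coda consonant is licensed; onsets may contain at most 2 consonants).
Epenthesis after each stranded consonant: /ʔ/ → /ʔu/, /ʃ/ → /ʃu/.

dsiɔnθsodʔuʃu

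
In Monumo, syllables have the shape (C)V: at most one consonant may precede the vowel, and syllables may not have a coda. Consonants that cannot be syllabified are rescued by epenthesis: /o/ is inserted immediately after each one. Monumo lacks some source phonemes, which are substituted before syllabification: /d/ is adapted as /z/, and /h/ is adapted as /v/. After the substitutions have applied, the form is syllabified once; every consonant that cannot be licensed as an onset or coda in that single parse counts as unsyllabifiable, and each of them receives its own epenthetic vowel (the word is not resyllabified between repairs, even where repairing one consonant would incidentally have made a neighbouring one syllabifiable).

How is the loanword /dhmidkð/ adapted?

Substitution: /d/ → /z/, /h/ → /v/, giving /zvmizkð/.
Under (C)V, the unsyllabifiable consonants are /z/, /v/, /z/, /k/, /ð/ (no codas are permitted; onsets are limited to one consonant).
Each unlicensed consonant becomes the onset of a new syllable: /z/ → /zo/, /v/ → /vo/, /z/ → /zo/, /k/ → /ko/, /ð/ → /ðo/.

zovomizokoðo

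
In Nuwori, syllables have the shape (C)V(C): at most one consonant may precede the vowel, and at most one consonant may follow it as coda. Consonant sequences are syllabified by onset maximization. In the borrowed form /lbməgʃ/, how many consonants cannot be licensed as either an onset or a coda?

3

Under (C)V(C), the unsyllabifiable consonants are /l/, /b/, /ʃ/ (at most one coda consonant is licensed; onsets are limited to one consonant).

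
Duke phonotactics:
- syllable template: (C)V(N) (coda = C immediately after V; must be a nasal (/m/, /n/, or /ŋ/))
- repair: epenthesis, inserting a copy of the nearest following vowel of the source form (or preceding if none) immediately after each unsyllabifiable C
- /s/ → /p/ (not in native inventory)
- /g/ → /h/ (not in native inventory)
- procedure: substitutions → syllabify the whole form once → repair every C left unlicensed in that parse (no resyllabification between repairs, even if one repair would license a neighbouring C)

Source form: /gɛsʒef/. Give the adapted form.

Substitution: /g/ → /h/, /s/ → /p/, giving /hɛpʒef/.
The consonants /p/, /f/ cannot be parsed into a legal (C)V(N) syllable (only a nasal (/m/, /n/, or /ŋ/) is licensed in coda position; onsets are limited to one consonant).
Each unlicensed consonant becomes the onset of a new syllable: /p/ → /pe/, /f/ → /fe/.

hɛpeʒefe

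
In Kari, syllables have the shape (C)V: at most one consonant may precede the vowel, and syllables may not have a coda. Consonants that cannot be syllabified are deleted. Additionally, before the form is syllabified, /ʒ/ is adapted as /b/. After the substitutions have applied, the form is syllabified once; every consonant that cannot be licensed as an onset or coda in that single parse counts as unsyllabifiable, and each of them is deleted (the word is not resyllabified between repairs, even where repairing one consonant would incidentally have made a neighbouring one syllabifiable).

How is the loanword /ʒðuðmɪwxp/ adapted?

Substitution: /ʒ/ → /b/, giving /bðuðmɪwxp/.
Syllabifying with onset maximization leaves /b/, /ð/, /w/, /x/, /p/ stranded (no codas are permitted; onsets are limited to one consonant).
Deletion applies to /b/, /ð/, /w/, /x/, /p/.

ðumɪ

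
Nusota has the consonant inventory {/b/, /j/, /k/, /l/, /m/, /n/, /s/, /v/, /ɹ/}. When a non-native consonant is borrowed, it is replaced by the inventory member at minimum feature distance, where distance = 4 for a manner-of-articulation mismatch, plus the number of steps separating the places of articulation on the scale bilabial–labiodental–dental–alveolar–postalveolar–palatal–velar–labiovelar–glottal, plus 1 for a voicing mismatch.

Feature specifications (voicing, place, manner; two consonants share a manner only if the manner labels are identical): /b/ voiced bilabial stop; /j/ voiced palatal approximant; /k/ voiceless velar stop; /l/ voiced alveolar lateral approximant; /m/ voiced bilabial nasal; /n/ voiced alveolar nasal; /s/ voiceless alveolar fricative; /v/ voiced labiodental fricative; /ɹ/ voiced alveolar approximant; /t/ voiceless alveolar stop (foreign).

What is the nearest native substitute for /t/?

k

/k/ is closest: same manner (stop), place distance 3 (alveolar→velar), same voicing; total 3. Next closest is /b/ at distance 4.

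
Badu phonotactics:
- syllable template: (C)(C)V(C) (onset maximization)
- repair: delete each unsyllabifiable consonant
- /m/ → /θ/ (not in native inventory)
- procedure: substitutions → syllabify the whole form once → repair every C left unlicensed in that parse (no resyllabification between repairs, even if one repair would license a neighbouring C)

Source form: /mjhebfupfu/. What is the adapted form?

jhebfupfu

Substitution: /m/ → /θ/, giving /θjhebfupfu/.
The consonants /θ/ cannot be parsed into a legal (C)(C)V(C) syllable (at most one coda consonant is licensed; onsets may contain at most 2 consonants).
Each unlicensed consonant is deleted: /θ/.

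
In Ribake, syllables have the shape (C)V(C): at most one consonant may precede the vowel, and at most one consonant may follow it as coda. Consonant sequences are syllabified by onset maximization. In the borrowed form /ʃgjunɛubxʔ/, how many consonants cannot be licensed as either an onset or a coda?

The consonants /ʃ/, /g/, /x/, /ʔ/ cannot be parsed into a legal (C)V(C) syllable (at most one coda consonant is licensed; onsets are limited to one consonant).

4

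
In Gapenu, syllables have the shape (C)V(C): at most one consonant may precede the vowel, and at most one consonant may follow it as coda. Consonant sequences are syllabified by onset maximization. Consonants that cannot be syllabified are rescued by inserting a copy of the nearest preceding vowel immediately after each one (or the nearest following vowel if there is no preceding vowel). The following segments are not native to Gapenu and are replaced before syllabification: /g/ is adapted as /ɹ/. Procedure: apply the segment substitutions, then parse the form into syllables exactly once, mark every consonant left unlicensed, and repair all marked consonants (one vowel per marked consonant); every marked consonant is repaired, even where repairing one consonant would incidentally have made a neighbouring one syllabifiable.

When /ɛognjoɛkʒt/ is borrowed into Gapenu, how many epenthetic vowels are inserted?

After substitution the input is /ɛoɹnjoɛkʒt/.
The unsyllabifiable consonants are /n/, /ʒ/, /t/; each receives one epenthetic vowel.

3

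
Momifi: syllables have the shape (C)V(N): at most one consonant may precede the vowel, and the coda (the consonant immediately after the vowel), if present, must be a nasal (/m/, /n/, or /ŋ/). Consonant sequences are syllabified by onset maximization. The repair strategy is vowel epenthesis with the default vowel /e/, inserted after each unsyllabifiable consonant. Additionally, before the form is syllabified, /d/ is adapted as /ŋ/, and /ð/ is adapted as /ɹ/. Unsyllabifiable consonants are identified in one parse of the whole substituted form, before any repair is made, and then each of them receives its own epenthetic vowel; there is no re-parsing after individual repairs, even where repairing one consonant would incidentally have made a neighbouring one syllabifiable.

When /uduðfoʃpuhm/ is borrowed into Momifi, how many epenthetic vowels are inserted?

After substitution the input is /uŋuɹfoʃpuhm/.
The unsyllabifiable consonants are /ɹ/, /ʃ/, /h/, /m/; each receives one epenthetic vowel.

4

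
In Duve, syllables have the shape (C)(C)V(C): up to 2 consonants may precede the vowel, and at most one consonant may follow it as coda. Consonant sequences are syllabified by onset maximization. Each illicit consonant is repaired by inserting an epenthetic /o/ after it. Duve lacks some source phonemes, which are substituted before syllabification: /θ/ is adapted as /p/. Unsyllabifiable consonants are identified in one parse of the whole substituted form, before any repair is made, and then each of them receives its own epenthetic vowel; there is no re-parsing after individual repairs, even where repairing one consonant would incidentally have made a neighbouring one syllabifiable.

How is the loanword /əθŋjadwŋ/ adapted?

əpŋjadwoŋo

Substitution: /θ/ → /p/, giving /əpŋjadwŋ/.
The consonants /w/, /ŋ/ cannot be parsed into a legal (C)(C)V(C) syllable (at most one coda consonant is licensed; onsets may contain at most 2 consonants).
Inserting the epenthetic vowel yields /w/ → /wo/, /ŋ/ → /ŋo/.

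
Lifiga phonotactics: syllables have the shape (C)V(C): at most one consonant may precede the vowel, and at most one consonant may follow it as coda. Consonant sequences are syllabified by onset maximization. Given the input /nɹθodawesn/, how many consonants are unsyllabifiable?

3

The consonants /n/, /ɹ/, /n/ cannot be parsed into a legal (C)V(C) syllable (at most one coda consonant is licensed; onsets are limited to one consonant).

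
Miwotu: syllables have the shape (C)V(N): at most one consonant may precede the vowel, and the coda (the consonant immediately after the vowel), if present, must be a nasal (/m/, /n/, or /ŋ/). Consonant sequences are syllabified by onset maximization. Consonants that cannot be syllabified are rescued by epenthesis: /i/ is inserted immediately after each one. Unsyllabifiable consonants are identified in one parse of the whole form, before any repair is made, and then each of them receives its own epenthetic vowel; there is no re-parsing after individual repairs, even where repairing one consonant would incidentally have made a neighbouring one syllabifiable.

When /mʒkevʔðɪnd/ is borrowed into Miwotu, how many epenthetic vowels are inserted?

5

The unsyllabifiable consonants are /m/, /ʒ/, /v/, /ʔ/, /d/; each receives one epenthetic vowel.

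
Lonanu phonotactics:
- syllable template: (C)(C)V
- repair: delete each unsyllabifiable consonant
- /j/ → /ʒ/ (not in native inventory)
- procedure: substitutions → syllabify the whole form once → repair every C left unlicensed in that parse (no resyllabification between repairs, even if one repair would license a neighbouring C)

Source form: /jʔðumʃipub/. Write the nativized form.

Substitution: /j/ → /ʒ/, giving /ʒʔðumʃipub/.
Syllabifying with onset maximization leaves /ʒ/, /b/ stranded (no codas are permitted; onsets may contain at most 2 consonants).
Each unlicensed consonant is deleted: /ʒ/, /b/.

ʔðumʃipu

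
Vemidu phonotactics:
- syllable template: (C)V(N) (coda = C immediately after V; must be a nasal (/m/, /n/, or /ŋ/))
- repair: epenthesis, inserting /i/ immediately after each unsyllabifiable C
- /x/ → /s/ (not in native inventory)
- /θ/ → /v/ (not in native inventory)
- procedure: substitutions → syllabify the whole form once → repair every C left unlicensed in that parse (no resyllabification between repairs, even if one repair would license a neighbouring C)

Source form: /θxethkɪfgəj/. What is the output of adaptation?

visetihikɪfigəji

Substitution: /θ/ → /v/, /x/ → /s/, giving /vsethkɪfgəj/.
The consonants /v/, /t/, /h/, /f/, /j/ cannot be parsed into a legal (C)V(N) syllable (only a nasal (/m/, /n/, or /ŋ/) is licensed in coda position; onsets are limited to one consonant).
Epenthesis after each stranded consonant: /v/ → /vi/, /t/ → /ti/, /h/ → /hi/, /f/ → /fi/, /j/ → /ji/.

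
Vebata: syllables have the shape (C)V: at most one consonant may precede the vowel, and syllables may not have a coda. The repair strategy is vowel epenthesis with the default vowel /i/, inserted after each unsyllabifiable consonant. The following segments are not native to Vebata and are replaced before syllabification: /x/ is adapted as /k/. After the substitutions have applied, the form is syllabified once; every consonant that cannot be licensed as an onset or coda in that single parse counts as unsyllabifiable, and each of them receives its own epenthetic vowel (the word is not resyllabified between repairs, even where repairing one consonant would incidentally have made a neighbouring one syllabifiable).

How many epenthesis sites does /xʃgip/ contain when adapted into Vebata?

3

After substitution the input is /kʃgip/.
The unsyllabifiable consonants are /k/, /ʃ/, /p/; each receives one epenthetic vowel.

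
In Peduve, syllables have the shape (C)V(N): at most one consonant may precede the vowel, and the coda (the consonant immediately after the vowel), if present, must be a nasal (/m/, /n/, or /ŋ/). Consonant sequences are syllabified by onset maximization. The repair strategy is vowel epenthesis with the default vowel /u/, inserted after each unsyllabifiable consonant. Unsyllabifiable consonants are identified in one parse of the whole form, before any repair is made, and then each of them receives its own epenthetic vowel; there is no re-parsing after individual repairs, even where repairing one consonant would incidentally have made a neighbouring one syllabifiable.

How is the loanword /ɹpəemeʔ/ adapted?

ɹupəemeʔu

The consonants /ɹ/, /ʔ/ cannot be parsed into a legal (C)V(N) syllable (only a nasal (/m/, /n/, or /ŋ/) is licensed in coda position; onsets are limited to one consonant).
Epenthesis after each stranded consonant: /ɹ/ → /ɹu/, /ʔ/ → /ʔu/.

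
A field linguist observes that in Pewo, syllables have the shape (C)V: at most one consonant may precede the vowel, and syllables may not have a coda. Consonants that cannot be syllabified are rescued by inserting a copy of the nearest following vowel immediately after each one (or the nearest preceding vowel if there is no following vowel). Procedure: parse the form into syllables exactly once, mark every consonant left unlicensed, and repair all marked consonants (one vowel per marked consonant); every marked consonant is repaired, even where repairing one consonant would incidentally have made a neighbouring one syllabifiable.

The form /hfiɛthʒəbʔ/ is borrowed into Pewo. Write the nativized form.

Syllabifying with onset maximization leaves /h/, /t/, /h/, /b/, /ʔ/ stranded (no codas are permitted; onsets are limited to one consonant).
Epenthesis after each stranded consonant: /h/ → /hi/, /t/ → /tə/, /h/ → /hə/, /b/ → /bə/, /ʔ/ → /ʔə/.

hifiɛtəhəʒəbəʔə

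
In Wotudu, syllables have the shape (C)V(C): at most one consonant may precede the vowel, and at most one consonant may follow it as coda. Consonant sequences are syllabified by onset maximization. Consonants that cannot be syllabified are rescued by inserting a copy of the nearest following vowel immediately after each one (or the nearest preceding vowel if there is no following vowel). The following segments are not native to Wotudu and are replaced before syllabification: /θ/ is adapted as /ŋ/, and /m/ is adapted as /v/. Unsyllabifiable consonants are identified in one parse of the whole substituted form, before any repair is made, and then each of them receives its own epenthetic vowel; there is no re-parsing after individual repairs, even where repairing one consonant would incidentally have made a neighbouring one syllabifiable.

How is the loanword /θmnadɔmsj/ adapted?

Substitution: /θ/ → /ŋ/, /m/ → /v/, giving /ŋvnadɔvsj/.
Under (C)V(C), the unsyllabifiable consonants are /ŋ/, /v/, /s/, /j/ (at most one coda consonant is licensed; onsets are limited to one consonant).
Inserting the epenthetic vowel yields /ŋ/ → /ŋa/, /v/ → /va/, /s/ → /sɔ/, /j/ → /jɔ/.

ŋavanadɔvsɔjɔ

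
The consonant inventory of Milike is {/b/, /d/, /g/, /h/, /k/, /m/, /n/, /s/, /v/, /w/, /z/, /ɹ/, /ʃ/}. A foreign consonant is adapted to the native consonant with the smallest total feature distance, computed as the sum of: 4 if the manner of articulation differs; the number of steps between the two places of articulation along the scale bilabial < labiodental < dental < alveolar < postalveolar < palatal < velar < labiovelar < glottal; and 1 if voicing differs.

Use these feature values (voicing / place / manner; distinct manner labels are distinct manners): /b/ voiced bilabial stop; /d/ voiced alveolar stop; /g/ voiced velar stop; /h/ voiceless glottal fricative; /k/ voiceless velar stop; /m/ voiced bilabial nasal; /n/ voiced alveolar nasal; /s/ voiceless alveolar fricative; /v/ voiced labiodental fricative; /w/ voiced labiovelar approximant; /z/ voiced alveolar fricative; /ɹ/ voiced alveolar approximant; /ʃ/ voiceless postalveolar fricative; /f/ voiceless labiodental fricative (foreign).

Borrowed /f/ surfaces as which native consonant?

/v/ is closest: same manner (fricative), place distance 0 (labiodental→labiodental), voicing differs (+1); total 1. Next closest is /s/ at distance 2.

v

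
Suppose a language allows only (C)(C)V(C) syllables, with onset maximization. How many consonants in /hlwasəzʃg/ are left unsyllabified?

The consonants /h/, /ʃ/, /g/ cannot be parsed into a legal (C)(C)V(C) syllable (at most one coda consonant is licensed; onsets may contain at most 2 consonants).

3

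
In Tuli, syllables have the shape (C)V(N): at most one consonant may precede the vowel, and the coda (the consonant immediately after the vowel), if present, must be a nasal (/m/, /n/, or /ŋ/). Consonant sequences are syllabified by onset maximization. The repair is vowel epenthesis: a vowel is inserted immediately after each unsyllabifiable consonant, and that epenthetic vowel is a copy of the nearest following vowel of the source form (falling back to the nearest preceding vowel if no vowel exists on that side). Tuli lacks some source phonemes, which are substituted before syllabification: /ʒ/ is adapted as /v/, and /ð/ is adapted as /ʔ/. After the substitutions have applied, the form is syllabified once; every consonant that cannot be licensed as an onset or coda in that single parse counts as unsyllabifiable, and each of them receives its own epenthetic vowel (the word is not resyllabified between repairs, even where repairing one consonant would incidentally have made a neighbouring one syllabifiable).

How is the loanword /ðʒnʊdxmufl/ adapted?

ʔʊvʊnʊduxumufulu

Substitution: /ð/ → /ʔ/, /ʒ/ → /v/, giving /ʔvnʊdxmufl/.
Under (C)V(N), the unsyllabifiable consonants are /ʔ/, /v/, /d/, /x/, /f/, /l/ (only a nasal (/m/, /n/, or /ŋ/) is licensed in coda position; onsets are limited to one consonant).
Epenthesis after each stranded consonant: /ʔ/ → /ʔʊ/, /v/ → /vʊ/, /d/ → /du/, /x/ → /xu/, /f/ → /fu/, /l/ → /lu/.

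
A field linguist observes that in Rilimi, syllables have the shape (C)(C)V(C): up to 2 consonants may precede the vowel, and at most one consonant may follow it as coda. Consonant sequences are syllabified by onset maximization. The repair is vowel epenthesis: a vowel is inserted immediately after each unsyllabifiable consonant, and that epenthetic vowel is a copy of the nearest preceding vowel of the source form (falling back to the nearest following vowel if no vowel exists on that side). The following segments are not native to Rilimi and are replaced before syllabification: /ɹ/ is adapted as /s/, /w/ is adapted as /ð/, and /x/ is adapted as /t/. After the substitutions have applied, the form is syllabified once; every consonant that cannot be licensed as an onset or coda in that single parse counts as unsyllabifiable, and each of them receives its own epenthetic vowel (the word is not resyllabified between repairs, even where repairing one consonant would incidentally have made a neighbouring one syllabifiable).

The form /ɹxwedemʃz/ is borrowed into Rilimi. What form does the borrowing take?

Substitution: /ɹ/ → /s/, /x/ → /t/, /w/ → /ð/, giving /stðedemʃz/.
Syllabifying with onset maximization leaves /s/, /ʃ/, /z/ stranded (at most one coda consonant is licensed; onsets may contain at most 2 consonants).
Inserting the epenthetic vowel yields /s/ → /se/, /ʃ/ → /ʃe/, /z/ → /ze/.

setðedemʃeze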